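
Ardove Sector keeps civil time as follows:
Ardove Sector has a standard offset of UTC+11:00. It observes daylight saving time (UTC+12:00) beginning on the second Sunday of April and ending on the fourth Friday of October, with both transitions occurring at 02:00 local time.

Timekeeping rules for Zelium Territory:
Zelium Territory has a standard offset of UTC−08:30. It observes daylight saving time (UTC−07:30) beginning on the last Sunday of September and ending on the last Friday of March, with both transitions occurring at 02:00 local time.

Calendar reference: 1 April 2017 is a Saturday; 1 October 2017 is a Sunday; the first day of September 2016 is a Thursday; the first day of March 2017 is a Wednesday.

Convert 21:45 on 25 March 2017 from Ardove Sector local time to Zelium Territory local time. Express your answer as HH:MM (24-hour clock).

03:15

1 April 2017 is a Saturday, so the first Sunday is April 2 and the second is April 9.
1 October 2017 is a Sunday, so the first Friday is October 6 and the fourth is October 27.
25 March 2017 is outside the daylight-saving period (9 April – 27 October), so Ardove Sector is on standard time, UTC+11:00.
21:45 Ardove Sector − 11h = 10:45 UTC.
1 September 2016 is a Thursday, so Sundays fall on 4, 11, 18, 25; the last is September 25.
1 March 2017 is a Wednesday, so Fridays fall on 3, 10, 17, 24, 31; the last is March 31.
At the standard offset (UTC−08:30), 10:45 UTC − 8h30m = 02:15 Zelium Territory standard time.
The standard-time date in Zelium Territory, 25 March 2017, lies within the daylight-saving period (25 September 2016 – 31 March 2017), so Zelium Territory is on daylight time, UTC−07:30.
10:45 UTC − 7h30m = 03:15 Zelium Territory.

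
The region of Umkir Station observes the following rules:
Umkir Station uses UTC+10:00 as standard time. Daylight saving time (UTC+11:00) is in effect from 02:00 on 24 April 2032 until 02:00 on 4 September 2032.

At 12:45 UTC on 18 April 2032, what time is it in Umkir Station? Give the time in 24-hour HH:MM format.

22:45

At the standard offset (UTC+10:00), 12:45 UTC + 10h = 22:45 Umkir Station standard time.
The standard-time date in Umkir Station, 18 April 2032, does not fall between 24 April and 4 September, so daylight saving is not in effect and Umkir Station is at UTC+10:00.
12:45 UTC + 10h = 22:45 local.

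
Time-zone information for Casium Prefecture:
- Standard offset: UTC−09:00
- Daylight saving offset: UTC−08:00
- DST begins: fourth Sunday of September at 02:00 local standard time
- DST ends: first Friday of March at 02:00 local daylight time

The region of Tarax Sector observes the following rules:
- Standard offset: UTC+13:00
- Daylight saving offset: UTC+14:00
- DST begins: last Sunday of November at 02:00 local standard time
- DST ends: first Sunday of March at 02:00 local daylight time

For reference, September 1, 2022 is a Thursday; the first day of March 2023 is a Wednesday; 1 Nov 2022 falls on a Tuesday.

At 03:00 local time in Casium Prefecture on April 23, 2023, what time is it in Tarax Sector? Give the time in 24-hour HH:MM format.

1 September 2022 is a Thursday, so the first Sunday is September 4 and the fourth is September 25.
1 March 2023 is a Wednesday, so the first Friday is March 3.
April 23, 2023 does not fall between 25 September 2022 and 3 March 2023, so daylight saving is not in effect and Casium Prefecture is at UTC−09:00.
03:00 Casium Prefecture + 9h = 12:00 UTC.
1 November 2022 is a Tuesday, so Sundays fall on 6, 13, 20, 27; the last is November 27.
1 March 2023 is a Wednesday, so the first Sunday is March 5.
At the standard offset (UTC+13:00), 12:00 UTC + 13h = 01:00 Tarax Sector standard time (rolling into the next day, 24 April 2023).
Daylight saving runs 27 November 2022 – 5 March 2023; the standard-time date in Tarax Sector, April 24, 2023, is outside that window, so Tarax Sector is on standard time at UTC+13:00.
12:00 UTC + 13h = 01:00 Tarax Sector (rolling into the next day, 24 April 2023).

01:00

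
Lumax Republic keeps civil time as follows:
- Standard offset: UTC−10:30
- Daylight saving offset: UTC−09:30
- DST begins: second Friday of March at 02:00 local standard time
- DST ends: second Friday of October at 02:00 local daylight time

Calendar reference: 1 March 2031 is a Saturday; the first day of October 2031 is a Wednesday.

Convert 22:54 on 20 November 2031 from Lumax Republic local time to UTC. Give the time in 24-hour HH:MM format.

09:24

1 March 2031 is a Saturday, so the first Friday is March 7 and the second is March 14.
1 October 2031 is a Wednesday, so the first Friday is October 3 and the second is October 10.
20 November 2031 does not fall between 14 March and 10 October, so daylight saving is not in effect and Lumax Republic is at UTC−10:30.
22:54 local + 10h30m = 09:24 UTC (rolling into the next day, 21 November 2031).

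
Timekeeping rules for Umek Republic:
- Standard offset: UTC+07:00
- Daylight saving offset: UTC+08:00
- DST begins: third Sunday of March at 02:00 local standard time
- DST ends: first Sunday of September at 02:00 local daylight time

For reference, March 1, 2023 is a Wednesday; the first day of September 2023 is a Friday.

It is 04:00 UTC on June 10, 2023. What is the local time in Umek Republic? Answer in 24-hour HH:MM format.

1 March 2023 is a Wednesday, so the first Sunday is March 5 and the third is March 19.
1 September 2023 is a Friday, so the first Sunday is September 3.
At the standard offset (UTC+07:00), 04:00 UTC + 7h = 11:00 Umek Republic standard time.
The standard-time date in Umek Republic, June 10, 2023, falls between 19 March and 3 September, so daylight saving is in effect and Umek Republic is at UTC+08:00.
04:00 UTC + 8h = 12:00 local.

12:00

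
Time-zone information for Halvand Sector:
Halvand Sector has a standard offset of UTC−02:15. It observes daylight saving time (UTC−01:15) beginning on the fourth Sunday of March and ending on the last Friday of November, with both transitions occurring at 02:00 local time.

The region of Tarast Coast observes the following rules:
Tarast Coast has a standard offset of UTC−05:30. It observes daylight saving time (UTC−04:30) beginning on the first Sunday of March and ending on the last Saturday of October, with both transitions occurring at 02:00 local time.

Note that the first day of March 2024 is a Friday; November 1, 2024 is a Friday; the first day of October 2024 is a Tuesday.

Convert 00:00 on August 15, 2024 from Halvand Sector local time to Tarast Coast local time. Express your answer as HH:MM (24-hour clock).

20:45

1 March 2024 is a Friday, so the first Sunday is March 3 and the fourth is March 24.
1 November 2024 is a Friday, so Fridays fall on 1, 8, 15, 22, 29; the last is November 29.
August 15, 2024 lies within the daylight-saving period (24 March – 29 November), so Halvand Sector is on daylight time, UTC−01:15.
00:00 Halvand Sector + 1h15m = 01:15 UTC.
1 March 2024 is a Friday, so the first Sunday is March 3.
1 October 2024 is a Tuesday, so Saturdays fall on 5, 12, 19, 26; the last is October 26.
At the standard offset (UTC−05:30), 01:15 UTC − 5h30m = 19:45 Tarast Coast standard time (rolling into the previous day, 14 August 2024).
The standard-time date in Tarast Coast, August 14, 2024, falls between 3 March and 26 October, so daylight saving is in effect and Tarast Coast is at UTC−04:30.
01:15 UTC − 4h30m = 20:45 Tarast Coast (rolling into the previous day, 14 August 2024).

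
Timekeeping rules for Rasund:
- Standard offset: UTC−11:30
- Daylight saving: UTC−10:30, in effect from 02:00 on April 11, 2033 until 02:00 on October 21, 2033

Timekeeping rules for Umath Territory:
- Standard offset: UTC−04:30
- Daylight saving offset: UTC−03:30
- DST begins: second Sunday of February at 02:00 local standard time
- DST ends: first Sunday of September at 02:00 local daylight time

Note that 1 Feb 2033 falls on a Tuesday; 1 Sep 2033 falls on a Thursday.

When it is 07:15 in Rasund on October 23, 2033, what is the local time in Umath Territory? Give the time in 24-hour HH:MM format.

14:15

October 23, 2033 is outside the daylight-saving period (11 April – 21 October), so Rasund is on standard time, UTC−11:30.
07:15 Rasund + 11h30m = 18:45 UTC.
1 February 2033 is a Tuesday, so the first Sunday is February 6 and the second is February 13.
1 September 2033 is a Thursday, so the first Sunday is September 4.
At the standard offset (UTC−04:30), 18:45 UTC − 4h30m = 14:15 Umath Territory standard time.
The standard-time date in Umath Territory, October 23, 2033, does not fall between 13 February and 4 September, so daylight saving is not in effect and Umath Territory is at UTC−04:30.
18:45 UTC − 4h30m = 14:15 Umath Territory.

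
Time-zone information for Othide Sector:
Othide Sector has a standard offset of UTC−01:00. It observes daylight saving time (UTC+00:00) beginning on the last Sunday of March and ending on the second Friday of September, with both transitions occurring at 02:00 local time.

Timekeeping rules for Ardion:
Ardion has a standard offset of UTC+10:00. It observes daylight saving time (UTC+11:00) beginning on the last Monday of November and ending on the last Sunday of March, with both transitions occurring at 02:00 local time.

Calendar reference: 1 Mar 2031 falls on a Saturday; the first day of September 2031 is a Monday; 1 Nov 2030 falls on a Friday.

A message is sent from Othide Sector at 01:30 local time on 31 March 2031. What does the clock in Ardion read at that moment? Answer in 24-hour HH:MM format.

11:30

1 March 2031 is a Saturday, so Sundays fall on 2, 9, 16, 23, 30; the last is March 30.
1 September 2031 is a Monday, so the first Friday is September 5 and the second is September 12.
31 March 2031 falls between 30 March and 12 September, so daylight saving is in effect and Othide Sector is at UTC+00:00.
01:30 Othide Sector − 0h = 01:30 UTC.
1 November 2030 is a Friday, so Mondays fall on 4, 11, 18, 25; the last is November 25.
1 March 2031 is a Saturday, so Sundays fall on 2, 9, 16, 23, 30; the last is March 30.
At the standard offset (UTC+10:00), 01:30 UTC + 10h = 11:30 Ardion standard time.
The standard-time date in Ardion, 31 March 2031, is outside the daylight-saving period (25 November 2030 – 30 March 2031), so Ardion is on standard time, UTC+10:00.
01:30 UTC + 10h = 11:30 Ardion.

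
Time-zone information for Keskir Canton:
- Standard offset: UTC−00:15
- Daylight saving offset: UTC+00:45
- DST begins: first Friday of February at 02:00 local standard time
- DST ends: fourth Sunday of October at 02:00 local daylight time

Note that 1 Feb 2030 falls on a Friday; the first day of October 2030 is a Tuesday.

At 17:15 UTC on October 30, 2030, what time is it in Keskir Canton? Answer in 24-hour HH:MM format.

17:00

1 February 2030 is a Friday, so the first Friday is February 1.
1 October 2030 is a Tuesday, so the first Sunday is October 6 and the fourth is October 27.
At the standard offset (UTC−00:15), 17:15 UTC − 0h15m = 17:00 Keskir Canton standard time.
The standard-time date in Keskir Canton, October 30, 2030, does not fall between 1 February and 27 October, so daylight saving is not in effect and Keskir Canton is at UTC−00:15.
17:15 UTC − 0h15m = 17:00 local.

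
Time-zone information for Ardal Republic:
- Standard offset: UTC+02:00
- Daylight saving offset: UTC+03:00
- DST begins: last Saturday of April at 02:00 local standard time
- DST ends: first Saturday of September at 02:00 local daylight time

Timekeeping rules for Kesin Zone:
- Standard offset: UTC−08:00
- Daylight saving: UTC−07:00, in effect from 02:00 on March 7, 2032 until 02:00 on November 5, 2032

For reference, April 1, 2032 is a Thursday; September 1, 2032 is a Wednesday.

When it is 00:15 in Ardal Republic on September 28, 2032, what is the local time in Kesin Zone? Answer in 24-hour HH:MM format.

15:15

1 April 2032 is a Thursday, so Saturdays fall on 3, 10, 17, 24; the last is April 24.
1 September 2032 is a Wednesday, so the first Saturday is September 4.
September 28, 2032 does not fall between 24 April and 4 September, so daylight saving is not in effect and Ardal Republic is at UTC+02:00.
00:15 Ardal Republic − 2h = 22:15 UTC (rolling into the previous day, 27 September 2032).
At the standard offset (UTC−08:00), 22:15 UTC − 8h = 14:15 Kesin Zone standard time.
Daylight saving runs 7 March – 5 November; the standard-time date in Kesin Zone, September 27, 2032, is inside that window, so Kesin Zone is at UTC−07:00.
22:15 UTC − 7h = 15:15 Kesin Zone.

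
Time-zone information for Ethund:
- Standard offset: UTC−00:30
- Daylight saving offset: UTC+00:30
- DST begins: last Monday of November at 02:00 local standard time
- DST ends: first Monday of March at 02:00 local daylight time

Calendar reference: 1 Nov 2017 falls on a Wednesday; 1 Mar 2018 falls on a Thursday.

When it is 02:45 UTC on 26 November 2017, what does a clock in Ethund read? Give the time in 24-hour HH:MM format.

02:15

1 November 2017 is a Wednesday, so Mondays fall on 6, 13, 20, 27; the last is November 27.
1 March 2018 is a Thursday, so the first Monday is March 5.
At the standard offset (UTC−00:30), 02:45 UTC − 0h30m = 02:15 Ethund standard time.
The standard-time date in Ethund, 26 November 2017, is outside the daylight-saving period (27 November 2017 – 5 March 2018), so Ethund is on standard time, UTC−00:30.
02:45 UTC − 0h30m = 02:15 local.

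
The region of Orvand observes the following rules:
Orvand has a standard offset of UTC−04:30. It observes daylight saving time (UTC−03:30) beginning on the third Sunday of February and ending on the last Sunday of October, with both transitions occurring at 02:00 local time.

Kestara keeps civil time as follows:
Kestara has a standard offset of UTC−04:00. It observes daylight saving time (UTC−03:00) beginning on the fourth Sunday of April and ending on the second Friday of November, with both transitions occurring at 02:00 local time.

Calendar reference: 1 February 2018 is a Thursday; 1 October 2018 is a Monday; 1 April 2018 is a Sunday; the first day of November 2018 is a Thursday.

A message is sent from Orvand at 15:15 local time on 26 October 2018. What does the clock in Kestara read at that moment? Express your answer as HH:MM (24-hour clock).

15:45

1 February 2018 is a Thursday, so the first Sunday is February 4 and the third is February 18.
1 October 2018 is a Monday, so Sundays fall on 7, 14, 21, 28; the last is October 28.
Daylight saving runs 18 February – 28 October; 26 October 2018 is inside that window, so Orvand is at UTC−03:30.
15:15 Orvand + 3h30m = 18:45 UTC.
1 April 2018 is a Sunday, so the first Sunday is April 1 and the fourth is April 22.
1 November 2018 is a Thursday, so the first Friday is November 2 and the second is November 9.
At the standard offset (UTC−04:00), 18:45 UTC − 4h = 14:45 Kestara standard time.
Daylight saving runs 22 April – 9 November; the standard-time date in Kestara, 26 October 2018, is inside that window, so Kestara is at UTC−03:00.
18:45 UTC − 3h = 15:45 Kestara.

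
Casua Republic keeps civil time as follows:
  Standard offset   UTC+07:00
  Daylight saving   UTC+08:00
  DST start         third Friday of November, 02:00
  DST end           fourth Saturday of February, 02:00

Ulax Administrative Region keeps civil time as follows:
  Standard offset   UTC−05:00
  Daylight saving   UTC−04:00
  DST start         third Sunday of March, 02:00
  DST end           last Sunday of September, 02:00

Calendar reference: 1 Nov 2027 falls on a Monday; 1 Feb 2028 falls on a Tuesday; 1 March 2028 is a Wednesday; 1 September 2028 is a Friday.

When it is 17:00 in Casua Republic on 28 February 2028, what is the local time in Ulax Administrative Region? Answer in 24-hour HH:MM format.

05:00

1 November 2027 is a Monday, so the first Friday is November 5 and the third is November 19.
1 February 2028 is a Tuesday, so the first Saturday is February 5 and the fourth is February 26.
Daylight saving runs 19 November 2027 – 26 February 2028; 28 February 2028 is outside that window, so Casua Republic is on standard time at UTC+07:00.
17:00 Casua Republic − 7h = 10:00 UTC.
1 March 2028 is a Wednesday, so the first Sunday is March 5 and the third is March 19.
1 September 2028 is a Friday, so Sundays fall on 3, 10, 17, 24; the last is September 24.
At the standard offset (UTC−05:00), 10:00 UTC − 5h = 05:00 Ulax Administrative Region standard time.
The standard-time date in Ulax Administrative Region, 28 February 2028, does not fall between 19 March and 24 September, so daylight saving is not in effect and Ulax Administrative Region is at UTC−05:00.
10:00 UTC − 5h = 05:00 Ulax Administrative Region.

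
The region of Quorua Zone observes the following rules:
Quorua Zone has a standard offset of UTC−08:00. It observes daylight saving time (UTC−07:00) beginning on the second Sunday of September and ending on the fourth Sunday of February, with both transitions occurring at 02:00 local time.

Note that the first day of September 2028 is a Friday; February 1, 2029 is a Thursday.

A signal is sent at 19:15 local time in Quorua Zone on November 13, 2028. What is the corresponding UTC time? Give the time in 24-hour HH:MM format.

02:15

1 September 2028 is a Friday, so the first Sunday is September 3 and the second is September 10.
1 February 2029 is a Thursday, so the first Sunday is February 4 and the fourth is February 25.
November 13, 2028 falls between 10 September 2028 and 25 February 2029, so daylight saving is in effect and Quorua Zone is at UTC−07:00.
19:15 local + 7h = 02:15 UTC (rolling into the next day, 14 November 2028).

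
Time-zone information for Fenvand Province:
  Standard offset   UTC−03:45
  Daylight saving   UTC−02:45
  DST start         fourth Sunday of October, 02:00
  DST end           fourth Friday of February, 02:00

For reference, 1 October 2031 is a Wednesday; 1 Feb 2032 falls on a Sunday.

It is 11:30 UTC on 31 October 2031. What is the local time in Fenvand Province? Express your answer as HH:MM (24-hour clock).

1 October 2031 is a Wednesday, so the first Sunday is October 5 and the fourth is October 26.
1 February 2032 is a Sunday, so the first Friday is February 6 and the fourth is February 27.
At the standard offset (UTC−03:45), 11:30 UTC − 3h45m = 07:45 Fenvand Province standard time.
The standard-time date in Fenvand Province, 31 October 2031, lies within the daylight-saving period (26 October 2031 – 27 February 2032), so Fenvand Province is on daylight time, UTC−02:45.
11:30 UTC − 2h45m = 08:45 local.

08:45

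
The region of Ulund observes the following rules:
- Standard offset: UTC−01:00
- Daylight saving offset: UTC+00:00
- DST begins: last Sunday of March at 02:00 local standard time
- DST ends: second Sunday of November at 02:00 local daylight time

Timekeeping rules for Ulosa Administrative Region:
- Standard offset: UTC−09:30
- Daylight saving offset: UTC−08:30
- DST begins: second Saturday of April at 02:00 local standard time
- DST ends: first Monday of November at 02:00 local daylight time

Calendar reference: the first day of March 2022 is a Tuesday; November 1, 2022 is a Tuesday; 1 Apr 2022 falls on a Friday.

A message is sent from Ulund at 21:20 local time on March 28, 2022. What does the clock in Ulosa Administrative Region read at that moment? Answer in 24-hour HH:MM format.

11:50

1 March 2022 is a Tuesday, so Sundays fall on 6, 13, 20, 27; the last is March 27.
1 November 2022 is a Tuesday, so the first Sunday is November 6 and the second is November 13.
March 28, 2022 lies within the daylight-saving period (27 March – 13 November), so Ulund is on daylight time, UTC+00:00.
21:20 Ulund − 0h = 21:20 UTC.
1 April 2022 is a Friday, so the first Saturday is April 2 and the second is April 9.
1 November 2022 is a Tuesday, so the first Monday is November 7.
At the standard offset (UTC−09:30), 21:20 UTC − 9h30m = 11:50 Ulosa Administrative Region standard time.
The standard-time date in Ulosa Administrative Region, March 28, 2022, does not fall between 9 April and 7 November, so daylight saving is not in effect and Ulosa Administrative Region is at UTC−09:30.
21:20 UTC − 9h30m = 11:50 Ulosa Administrative Region.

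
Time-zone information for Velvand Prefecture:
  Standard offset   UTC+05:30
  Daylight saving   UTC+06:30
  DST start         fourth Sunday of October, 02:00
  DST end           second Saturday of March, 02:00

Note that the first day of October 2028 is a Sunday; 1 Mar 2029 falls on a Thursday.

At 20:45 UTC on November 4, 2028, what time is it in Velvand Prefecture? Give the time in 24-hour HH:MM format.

1 October 2028 is a Sunday, so the first Sunday is October 1 and the fourth is October 22.
1 March 2029 is a Thursday, so the first Saturday is March 3 and the second is March 10.
At the standard offset (UTC+05:30), 20:45 UTC + 5h30m = 02:15 Velvand Prefecture standard time (rolling into the next day, 5 November 2028).
The standard-time date in Velvand Prefecture, November 5, 2028, falls between 22 October 2028 and 10 March 2029, so daylight saving is in effect and Velvand Prefecture is at UTC+06:30.
20:45 UTC + 6h30m = 03:15 local (rolling into the next day, 5 November 2028).

03:15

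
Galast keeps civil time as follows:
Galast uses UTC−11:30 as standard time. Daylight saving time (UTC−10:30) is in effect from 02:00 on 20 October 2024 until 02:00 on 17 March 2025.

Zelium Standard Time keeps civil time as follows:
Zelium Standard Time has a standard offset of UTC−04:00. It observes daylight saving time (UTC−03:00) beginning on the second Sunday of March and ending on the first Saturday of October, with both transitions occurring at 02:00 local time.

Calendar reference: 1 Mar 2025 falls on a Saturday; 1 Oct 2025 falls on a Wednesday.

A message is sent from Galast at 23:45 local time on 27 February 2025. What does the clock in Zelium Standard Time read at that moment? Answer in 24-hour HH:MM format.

27 February 2025 falls between 20 October 2024 and 17 March 2025, so daylight saving is in effect and Galast is at UTC−10:30.
23:45 Galast + 10h30m = 10:15 UTC (rolling into the next day, 28 February 2025).
1 March 2025 is a Saturday, so the first Sunday is March 2 and the second is March 9.
1 October 2025 is a Wednesday, so the first Saturday is October 4.
At the standard offset (UTC−04:00), 10:15 UTC − 4h = 06:15 Zelium Standard Time standard time.
The standard-time date in Zelium Standard Time, 28 February 2025, is outside the daylight-saving period (9 March – 4 October), so Zelium Standard Time is on standard time, UTC−04:00.
10:15 UTC − 4h = 06:15 Zelium Standard Time.

06:15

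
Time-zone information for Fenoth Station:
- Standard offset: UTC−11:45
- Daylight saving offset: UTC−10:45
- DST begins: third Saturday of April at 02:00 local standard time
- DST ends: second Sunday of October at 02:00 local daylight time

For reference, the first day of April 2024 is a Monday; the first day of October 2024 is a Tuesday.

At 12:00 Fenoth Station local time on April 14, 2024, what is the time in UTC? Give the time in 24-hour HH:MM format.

23:45

1 April 2024 is a Monday, so the first Saturday is April 6 and the third is April 20.
1 October 2024 is a Tuesday, so the first Sunday is October 6 and the second is October 13.
April 14, 2024 does not fall between 20 April and 13 October, so daylight saving is not in effect and Fenoth Station is at UTC−11:45.
12:00 local + 11h45m = 23:45 UTC.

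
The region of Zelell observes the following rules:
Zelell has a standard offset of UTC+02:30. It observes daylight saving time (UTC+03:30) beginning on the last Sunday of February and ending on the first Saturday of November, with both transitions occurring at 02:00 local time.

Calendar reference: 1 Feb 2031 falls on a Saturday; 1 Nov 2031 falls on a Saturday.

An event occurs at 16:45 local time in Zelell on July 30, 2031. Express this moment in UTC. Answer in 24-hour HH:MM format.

1 February 2031 is a Saturday, so Sundays fall on 2, 9, 16, 23; the last is February 23.
1 November 2031 is a Saturday, so the first Saturday is November 1.
July 30, 2031 lies within the daylight-saving period (23 February – 1 November), so Zelell is on daylight time, UTC+03:30.
16:45 local − 3h30m = 13:15 UTC.

13:15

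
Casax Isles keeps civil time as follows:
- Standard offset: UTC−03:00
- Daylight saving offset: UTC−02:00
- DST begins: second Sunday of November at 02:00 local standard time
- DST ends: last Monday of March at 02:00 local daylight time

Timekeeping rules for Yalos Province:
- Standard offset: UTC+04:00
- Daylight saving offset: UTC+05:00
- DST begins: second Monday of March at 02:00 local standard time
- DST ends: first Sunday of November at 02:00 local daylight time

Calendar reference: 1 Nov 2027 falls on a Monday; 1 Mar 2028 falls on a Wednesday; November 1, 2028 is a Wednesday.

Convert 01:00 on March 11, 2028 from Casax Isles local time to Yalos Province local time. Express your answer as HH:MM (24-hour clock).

07:00

1 November 2027 is a Monday, so the first Sunday is November 7 and the second is November 14.
1 March 2028 is a Wednesday, so Mondays fall on 6, 13, 20, 27; the last is March 27.
March 11, 2028 falls between 14 November 2027 and 27 March 2028, so daylight saving is in effect and Casax Isles is at UTC−02:00.
01:00 Casax Isles + 2h = 03:00 UTC.
1 March 2028 is a Wednesday, so the first Monday is March 6 and the second is March 13.
1 November 2028 is a Wednesday, so the first Sunday is November 5.
At the standard offset (UTC+04:00), 03:00 UTC + 4h = 07:00 Yalos Province standard time.
Daylight saving runs 13 March – 5 November; the standard-time date in Yalos Province, March 11, 2028, is outside that window, so Yalos Province is on standard time at UTC+04:00.
03:00 UTC + 4h = 07:00 Yalos Province.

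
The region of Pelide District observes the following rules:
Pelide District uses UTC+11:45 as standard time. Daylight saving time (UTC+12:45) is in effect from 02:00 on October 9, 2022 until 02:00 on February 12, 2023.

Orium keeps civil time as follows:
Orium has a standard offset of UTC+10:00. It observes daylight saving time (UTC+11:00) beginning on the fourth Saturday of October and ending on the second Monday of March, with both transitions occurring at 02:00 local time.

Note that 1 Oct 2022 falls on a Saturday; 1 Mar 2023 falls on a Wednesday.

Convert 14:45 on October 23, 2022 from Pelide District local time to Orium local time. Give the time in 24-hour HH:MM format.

13:00

October 23, 2022 falls between 9 October 2022 and 12 February 2023, so daylight saving is in effect and Pelide District is at UTC+12:45.
14:45 Pelide District − 12h45m = 02:00 UTC.
1 October 2022 is a Saturday, so the first Saturday is October 1 and the fourth is October 22.
1 March 2023 is a Wednesday, so the first Monday is March 6 and the second is March 13.
At the standard offset (UTC+10:00), 02:00 UTC + 10h = 12:00 Orium standard time.
The standard-time date in Orium, October 23, 2022, falls between 22 October 2022 and 13 March 2023, so daylight saving is in effect and Orium is at UTC+11:00.
02:00 UTC + 11h = 13:00 Orium.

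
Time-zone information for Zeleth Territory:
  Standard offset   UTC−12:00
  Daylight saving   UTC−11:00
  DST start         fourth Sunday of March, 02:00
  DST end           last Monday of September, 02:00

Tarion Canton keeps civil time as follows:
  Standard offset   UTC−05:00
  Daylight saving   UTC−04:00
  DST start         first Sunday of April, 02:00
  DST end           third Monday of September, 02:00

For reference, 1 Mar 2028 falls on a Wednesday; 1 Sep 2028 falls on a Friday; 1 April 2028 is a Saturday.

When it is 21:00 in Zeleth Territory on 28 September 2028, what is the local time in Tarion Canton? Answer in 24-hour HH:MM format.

1 March 2028 is a Wednesday, so the first Sunday is March 5 and the fourth is March 26.
1 September 2028 is a Friday, so Mondays fall on 4, 11, 18, 25; the last is September 25.
28 September 2028 does not fall between 26 March and 25 September, so daylight saving is not in effect and Zeleth Territory is at UTC−12:00.
21:00 Zeleth Territory + 12h = 09:00 UTC (rolling into the next day, 29 September 2028).
1 April 2028 is a Saturday, so the first Sunday is April 2.
1 September 2028 is a Friday, so the first Monday is September 4 and the third is September 18.
At the standard offset (UTC−05:00), 09:00 UTC − 5h = 04:00 Tarion Canton standard time.
The standard-time date in Tarion Canton, 29 September 2028, is outside the daylight-saving period (2 April – 18 September), so Tarion Canton is on standard time, UTC−05:00.
09:00 UTC − 5h = 04:00 Tarion Canton.

04:00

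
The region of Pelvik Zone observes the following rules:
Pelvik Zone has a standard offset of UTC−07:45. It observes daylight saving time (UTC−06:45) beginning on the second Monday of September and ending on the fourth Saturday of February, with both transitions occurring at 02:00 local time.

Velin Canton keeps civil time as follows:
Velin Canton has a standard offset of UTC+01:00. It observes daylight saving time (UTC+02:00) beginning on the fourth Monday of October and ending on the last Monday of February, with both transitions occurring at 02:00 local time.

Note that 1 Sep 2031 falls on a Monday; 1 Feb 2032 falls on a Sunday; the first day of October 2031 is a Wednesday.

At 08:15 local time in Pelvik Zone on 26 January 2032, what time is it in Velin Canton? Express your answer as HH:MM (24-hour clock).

1 September 2031 is a Monday, so the first Monday is September 1 and the second is September 8.
1 February 2032 is a Sunday, so the first Saturday is February 7 and the fourth is February 28.
26 January 2032 lies within the daylight-saving period (8 September 2031 – 28 February 2032), so Pelvik Zone is on daylight time, UTC−06:45.
08:15 Pelvik Zone + 6h45m = 15:00 UTC.
1 October 2031 is a Wednesday, so the first Monday is October 6 and the fourth is October 27.
1 February 2032 is a Sunday, so Mondays fall on 2, 9, 16, 23; the last is February 23.
At the standard offset (UTC+01:00), 15:00 UTC + 1h = 16:00 Velin Canton standard time.
The standard-time date in Velin Canton, 26 January 2032, falls between 27 October 2031 and 23 February 2032, so daylight saving is in effect and Velin Canton is at UTC+02:00.
15:00 UTC + 2h = 17:00 Velin Canton.

17:00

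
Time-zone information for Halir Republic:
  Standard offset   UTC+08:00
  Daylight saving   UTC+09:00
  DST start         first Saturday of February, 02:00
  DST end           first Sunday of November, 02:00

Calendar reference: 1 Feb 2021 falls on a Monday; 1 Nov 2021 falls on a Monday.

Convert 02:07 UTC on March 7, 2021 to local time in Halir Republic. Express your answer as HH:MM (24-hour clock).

1 February 2021 is a Monday, so the first Saturday is February 6.
1 November 2021 is a Monday, so the first Sunday is November 7.
At the standard offset (UTC+08:00), 02:07 UTC + 8h = 10:07 Halir Republic standard time.
Daylight saving runs 6 February – 7 November; the standard-time date in Halir Republic, March 7, 2021, is inside that window, so Halir Republic is at UTC+09:00.
02:07 UTC + 9h = 11:07 local.

11:07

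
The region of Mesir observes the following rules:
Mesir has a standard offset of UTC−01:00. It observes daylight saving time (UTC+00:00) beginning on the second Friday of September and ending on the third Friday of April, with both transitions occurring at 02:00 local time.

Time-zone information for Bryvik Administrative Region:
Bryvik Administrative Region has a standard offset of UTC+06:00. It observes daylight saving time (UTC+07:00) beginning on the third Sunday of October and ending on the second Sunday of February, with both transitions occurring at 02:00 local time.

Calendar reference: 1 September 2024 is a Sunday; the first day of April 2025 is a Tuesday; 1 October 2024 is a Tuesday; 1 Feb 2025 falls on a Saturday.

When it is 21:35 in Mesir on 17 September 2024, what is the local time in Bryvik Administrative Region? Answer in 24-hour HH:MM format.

03:35

1 September 2024 is a Sunday, so the first Friday is September 6 and the second is September 13.
1 April 2025 is a Tuesday, so the first Friday is April 4 and the third is April 18.
17 September 2024 lies within the daylight-saving period (13 September 2024 – 18 April 2025), so Mesir is on daylight time, UTC+00:00.
21:35 Mesir − 0h = 21:35 UTC.
1 October 2024 is a Tuesday, so the first Sunday is October 6 and the third is October 20.
1 February 2025 is a Saturday, so the first Sunday is February 2 and the second is February 9.
At the standard offset (UTC+06:00), 21:35 UTC + 6h = 03:35 Bryvik Administrative Region standard time (rolling into the next day, 18 September 2024).
Daylight saving runs 20 October 2024 – 9 February 2025; the standard-time date in Bryvik Administrative Region, 18 September 2024, is outside that window, so Bryvik Administrative Region is on standard time at UTC+06:00.
21:35 UTC + 6h = 03:35 Bryvik Administrative Region (rolling into the next day, 18 September 2024).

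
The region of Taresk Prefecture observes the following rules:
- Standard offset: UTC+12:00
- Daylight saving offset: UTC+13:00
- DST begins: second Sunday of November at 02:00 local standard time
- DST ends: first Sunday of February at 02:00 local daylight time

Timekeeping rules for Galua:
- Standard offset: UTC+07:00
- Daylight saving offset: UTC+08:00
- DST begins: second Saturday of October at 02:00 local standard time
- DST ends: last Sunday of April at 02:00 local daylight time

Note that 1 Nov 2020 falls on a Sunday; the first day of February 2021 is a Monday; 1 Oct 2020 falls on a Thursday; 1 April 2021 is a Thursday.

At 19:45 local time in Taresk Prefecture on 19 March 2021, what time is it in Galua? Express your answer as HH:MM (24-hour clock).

1 November 2020 is a Sunday, so the first Sunday is November 1 and the second is November 8.
1 February 2021 is a Monday, so the first Sunday is February 7.
19 March 2021 does not fall between 8 November 2020 and 7 February 2021, so daylight saving is not in effect and Taresk Prefecture is at UTC+12:00.
19:45 Taresk Prefecture − 12h = 07:45 UTC.
1 October 2020 is a Thursday, so the first Saturday is October 3 and the second is October 10.
1 April 2021 is a Thursday, so Sundays fall on 4, 11, 18, 25; the last is April 25.
At the standard offset (UTC+07:00), 07:45 UTC + 7h = 14:45 Galua standard time.
The standard-time date in Galua, 19 March 2021, falls between 10 October 2020 and 25 April 2021, so daylight saving is in effect and Galua is at UTC+08:00.
07:45 UTC + 8h = 15:45 Galua.

15:45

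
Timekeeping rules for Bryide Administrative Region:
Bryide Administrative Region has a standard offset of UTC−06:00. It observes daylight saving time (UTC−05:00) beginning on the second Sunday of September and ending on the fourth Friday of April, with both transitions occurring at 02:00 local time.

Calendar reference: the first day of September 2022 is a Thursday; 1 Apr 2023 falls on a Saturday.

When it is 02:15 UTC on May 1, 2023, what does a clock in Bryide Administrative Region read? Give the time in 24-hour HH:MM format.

20:15

1 September 2022 is a Thursday, so the first Sunday is September 4 and the second is September 11.
1 April 2023 is a Saturday, so the first Friday is April 7 and the fourth is April 28.
At the standard offset (UTC−06:00), 02:15 UTC − 6h = 20:15 Bryide Administrative Region standard time (rolling into the previous day, 30 April 2023).
Daylight saving runs 11 September 2022 – 28 April 2023; the standard-time date in Bryide Administrative Region, April 30, 2023, is outside that window, so Bryide Administrative Region is on standard time at UTC−06:00.
02:15 UTC − 6h = 20:15 local (rolling into the previous day, 30 April 2023).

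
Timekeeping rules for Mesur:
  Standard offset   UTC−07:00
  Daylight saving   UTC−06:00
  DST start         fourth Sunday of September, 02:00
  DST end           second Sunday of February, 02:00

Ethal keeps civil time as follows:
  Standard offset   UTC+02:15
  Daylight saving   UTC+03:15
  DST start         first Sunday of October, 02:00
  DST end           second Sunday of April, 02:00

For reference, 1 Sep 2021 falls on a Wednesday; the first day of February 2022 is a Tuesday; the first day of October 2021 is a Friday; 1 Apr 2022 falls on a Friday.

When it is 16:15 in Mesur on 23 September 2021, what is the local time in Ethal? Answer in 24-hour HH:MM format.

01:30

1 September 2021 is a Wednesday, so the first Sunday is September 5 and the fourth is September 26.
1 February 2022 is a Tuesday, so the first Sunday is February 6 and the second is February 13.
Daylight saving runs 26 September 2021 – 13 February 2022; 23 September 2021 is outside that window, so Mesur is on standard time at UTC−07:00.
16:15 Mesur + 7h = 23:15 UTC.
1 October 2021 is a Friday, so the first Sunday is October 3.
1 April 2022 is a Friday, so the first Sunday is April 3 and the second is April 10.
At the standard offset (UTC+02:15), 23:15 UTC + 2h15m = 01:30 Ethal standard time (rolling into the next day, 24 September 2021).
The standard-time date in Ethal, 24 September 2021, does not fall between 3 October 2021 and 10 April 2022, so daylight saving is not in effect and Ethal is at UTC+02:15.
23:15 UTC + 2h15m = 01:30 Ethal (rolling into the next day, 24 September 2021).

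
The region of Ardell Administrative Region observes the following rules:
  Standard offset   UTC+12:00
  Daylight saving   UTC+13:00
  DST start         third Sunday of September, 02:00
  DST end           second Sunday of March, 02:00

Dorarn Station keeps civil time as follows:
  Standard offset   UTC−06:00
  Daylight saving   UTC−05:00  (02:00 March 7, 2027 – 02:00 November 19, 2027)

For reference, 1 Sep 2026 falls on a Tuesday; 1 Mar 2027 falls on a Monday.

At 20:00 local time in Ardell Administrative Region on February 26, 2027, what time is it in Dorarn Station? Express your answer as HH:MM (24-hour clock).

01:00

1 September 2026 is a Tuesday, so the first Sunday is September 6 and the third is September 20.
1 March 2027 is a Monday, so the first Sunday is March 7 and the second is March 14.
February 26, 2027 falls between 20 September 2026 and 14 March 2027, so daylight saving is in effect and Ardell Administrative Region is at UTC+13:00.
20:00 Ardell Administrative Region − 13h = 07:00 UTC.
At the standard offset (UTC−06:00), 07:00 UTC − 6h = 01:00 Dorarn Station standard time.
Daylight saving runs 7 March – 19 November; the standard-time date in Dorarn Station, February 26, 2027, is outside that window, so Dorarn Station is on standard time at UTC−06:00.
07:00 UTC − 6h = 01:00 Dorarn Station.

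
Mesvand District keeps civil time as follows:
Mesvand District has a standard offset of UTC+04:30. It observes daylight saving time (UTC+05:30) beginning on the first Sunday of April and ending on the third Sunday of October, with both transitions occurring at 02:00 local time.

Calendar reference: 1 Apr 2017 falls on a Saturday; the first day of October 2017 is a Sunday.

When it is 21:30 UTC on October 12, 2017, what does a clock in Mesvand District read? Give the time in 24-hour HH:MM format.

03:00

1 April 2017 is a Saturday, so the first Sunday is April 2.
1 October 2017 is a Sunday, so the first Sunday is October 1 and the third is October 15.
At the standard offset (UTC+04:30), 21:30 UTC + 4h30m = 02:00 Mesvand District standard time (rolling into the next day, 13 October 2017).
The standard-time date in Mesvand District, October 13, 2017, falls between 2 April and 15 October, so daylight saving is in effect and Mesvand District is at UTC+05:30.
21:30 UTC + 5h30m = 03:00 local (rolling into the next day, 13 October 2017).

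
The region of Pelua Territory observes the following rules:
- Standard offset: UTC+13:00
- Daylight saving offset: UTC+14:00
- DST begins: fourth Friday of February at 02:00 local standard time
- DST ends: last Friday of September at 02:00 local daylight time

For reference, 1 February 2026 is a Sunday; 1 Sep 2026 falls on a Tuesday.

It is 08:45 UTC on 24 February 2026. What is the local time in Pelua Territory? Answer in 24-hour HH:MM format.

21:45

1 February 2026 is a Sunday, so the first Friday is February 6 and the fourth is February 27.
1 September 2026 is a Tuesday, so Fridays fall on 4, 11, 18, 25; the last is September 25.
At the standard offset (UTC+13:00), 08:45 UTC + 13h = 21:45 Pelua Territory standard time.
The standard-time date in Pelua Territory, 24 February 2026, is outside the daylight-saving period (27 February – 25 September), so Pelua Territory is on standard time, UTC+13:00.
08:45 UTC + 13h = 21:45 local.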